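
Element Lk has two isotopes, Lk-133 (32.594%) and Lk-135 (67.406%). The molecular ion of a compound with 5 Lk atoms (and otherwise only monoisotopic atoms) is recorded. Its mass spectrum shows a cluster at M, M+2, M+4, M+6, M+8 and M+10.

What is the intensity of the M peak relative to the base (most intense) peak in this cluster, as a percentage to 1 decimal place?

1.1%

Binomial terms of (0.32594 + 0.67406)^5: M 0.0037, M+2 0.0380, M+4 0.1573, M+6 0.3254, M+8 0.3364, M+10 0.1392 → M+8 is the base peak.
P(M+8) = C(5,4) × 0.32594^1 × 0.67406^4 = 5 × 0.32594 × 0.20644018 = 0.336436 (base)
P(M) = C(5,0) × 0.32594^5 × 0.67406^0 = 1 × 0.00367865 × 1.0000 = 0.003679
Relative intensity = 0.003679 / 0.336436 × 100 = 1.1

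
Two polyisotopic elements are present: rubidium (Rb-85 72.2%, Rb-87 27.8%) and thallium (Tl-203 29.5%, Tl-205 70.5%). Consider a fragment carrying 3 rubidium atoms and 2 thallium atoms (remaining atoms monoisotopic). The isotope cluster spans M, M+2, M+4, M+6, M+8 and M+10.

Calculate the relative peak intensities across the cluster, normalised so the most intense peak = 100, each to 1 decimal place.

8.6 : 50.8 : 100.0 : 75.2 : 24.1 : 2.8

Rubidium pattern (n=3): 0.37636705 : 0.43475086 : 0.16739714 : 0.02148495
Thallium pattern (n=2): 0.087025 : 0.41595 : 0.497025
Convolve the two distributions (both contribute in 2-u steps):
  M: 0.37636705×0.087025 = 0.032753
  M+2: 0.37636705×0.41595 + 0.43475086×0.087025 = 0.194384
  M+4: 0.37636705×0.497025 + 0.43475086×0.41595 + 0.16739714×0.087025 = 0.382466
  M+6: 0.43475086×0.497025 + 0.16739714×0.41595 + 0.02148495×0.087025 = 0.287581
  M+8: 0.16739714×0.497025 + 0.02148495×0.41595 = 0.092137
  M+10: 0.02148495×0.497025 = 0.010679
Scale to base peak (0.382466) = 100: 8.6 : 50.8 : 100.0 : 75.2 : 24.1 : 2.8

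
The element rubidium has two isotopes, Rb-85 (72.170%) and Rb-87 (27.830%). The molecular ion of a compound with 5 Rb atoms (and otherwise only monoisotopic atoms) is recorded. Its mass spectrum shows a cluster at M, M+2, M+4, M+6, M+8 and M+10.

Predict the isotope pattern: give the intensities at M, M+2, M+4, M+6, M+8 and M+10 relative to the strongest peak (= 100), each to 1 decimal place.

Expanding (0.72170 + 0.27830)^5:
P(M) = 0.72170^5 = 0.195787
P(M+2) = 5 × 0.72170^4 × 0.27830^1 = 0.377494
P(M+4) = 10 × 0.72170^3 × 0.27830^2 = 0.291136
P(M+6) = 10 × 0.72170^2 × 0.27830^3 = 0.112267
P(M+8) = 5 × 0.72170^1 × 0.27830^4 = 0.021646
P(M+10) = 0.27830^5 = 0.001669
The M+2 peak is largest (0.377494); scaling to 100 gives 51.9 : 100.0 : 77.1 : 29.7 : 5.7 : 0.4.

51.9 : 100.0 : 77.1 : 29.7 : 5.7 : 0.4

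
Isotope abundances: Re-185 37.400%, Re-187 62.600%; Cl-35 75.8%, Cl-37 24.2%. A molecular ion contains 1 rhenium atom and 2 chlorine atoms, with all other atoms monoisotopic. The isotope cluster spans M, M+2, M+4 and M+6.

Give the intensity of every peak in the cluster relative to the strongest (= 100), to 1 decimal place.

43.2 : 100.0 : 50.6 : 7.4

Rhenium pattern (n=1): 0.3740 : 0.6260
Chlorine pattern (n=2): 0.574564 : 0.366872 : 0.058564
Convolve the two distributions (both contribute in 2-u steps):
  M: 0.3740×0.574564 = 0.214887
  M+2: 0.3740×0.366872 + 0.6260×0.574564 = 0.496887
  M+4: 0.3740×0.058564 + 0.6260×0.366872 = 0.251565
  M+6: 0.6260×0.058564 = 0.036661
Scale to base peak (0.496887) = 100: 43.2 : 100.0 : 50.6 : 7.4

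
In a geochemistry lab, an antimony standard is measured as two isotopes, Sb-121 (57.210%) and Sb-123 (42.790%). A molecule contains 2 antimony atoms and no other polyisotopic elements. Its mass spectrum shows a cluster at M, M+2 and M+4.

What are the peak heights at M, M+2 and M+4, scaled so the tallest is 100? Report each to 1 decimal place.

The 2 Sb atoms are independent, so intensities follow the terms of (0.57210 + 0.42790)^2.
P(M) = 0.57210^2 = 0.327298
P(M+2) = 2 × 0.57210^1 × 0.42790^1 = 0.489603
P(M+4) = 0.42790^2 = 0.183098
The M+2 peak is largest (0.489603); scaling to 100 gives 66.8 : 100.0 : 37.4.

66.8 : 100.0 : 37.4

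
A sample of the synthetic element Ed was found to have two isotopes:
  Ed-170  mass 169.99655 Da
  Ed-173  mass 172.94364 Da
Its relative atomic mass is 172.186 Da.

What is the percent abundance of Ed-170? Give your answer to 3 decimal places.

Let x be the fractional abundance of Ed-170; then Ed-173 has abundance 1 − x.
169.99655·x + 172.94364·(1 − x) = 172.186
(169.99655 − 172.94364)·x = 172.186 − 172.94364
x = -0.75764 / -2.94709 = 0.25708 → 25.708% Ed-170, 74.292% Ed-173.

25.708%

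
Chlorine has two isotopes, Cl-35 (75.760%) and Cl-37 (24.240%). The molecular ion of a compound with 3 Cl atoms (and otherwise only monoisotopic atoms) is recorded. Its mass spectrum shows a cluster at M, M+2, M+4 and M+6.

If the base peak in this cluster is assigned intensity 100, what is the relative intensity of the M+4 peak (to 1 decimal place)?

(0.75760 + 0.24240)^3 gives M 0.4348, M+2 0.4174, M+4 0.1335, M+6 0.0142; the largest is M.
P(M) = C(3,0) × 0.75760^3 × 0.24240^0 = 1 × 0.4348304 × 1.0000 = 0.434830 (base)
P(M+4) = C(3,2) × 0.75760^1 × 0.24240^2 = 3 × 0.7576 × 0.05875776 = 0.133545
Relative intensity = 0.133545 / 0.434830 × 100 = 30.7

30.7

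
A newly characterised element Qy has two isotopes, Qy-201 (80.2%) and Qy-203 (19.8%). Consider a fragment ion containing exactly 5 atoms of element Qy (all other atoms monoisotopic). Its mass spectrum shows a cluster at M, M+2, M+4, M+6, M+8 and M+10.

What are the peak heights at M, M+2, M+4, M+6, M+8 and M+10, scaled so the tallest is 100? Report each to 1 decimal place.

Each Qy atom is independently Qy-201 (p = 0.802) or Qy-203 (q = 0.198); the cluster is the binomial expansion (p + q)^5.
P(M) = 0.802^5 = 0.331797
P(M+2) = 5 × 0.802^4 × 0.198^1 = 0.409574
P(M+4) = 10 × 0.802^3 × 0.198^2 = 0.202234
P(M+6) = 10 × 0.802^2 × 0.198^3 = 0.049928
P(M+8) = 5 × 0.802^1 × 0.198^4 = 0.006163
P(M+10) = 0.198^5 = 0.000304
The M+2 peak is largest (0.409574); scaling to 100 gives 81.0 : 100.0 : 49.4 : 12.2 : 1.5 : 0.1.

81.0 : 100.0 : 49.4 : 12.2 : 1.5 : 0.1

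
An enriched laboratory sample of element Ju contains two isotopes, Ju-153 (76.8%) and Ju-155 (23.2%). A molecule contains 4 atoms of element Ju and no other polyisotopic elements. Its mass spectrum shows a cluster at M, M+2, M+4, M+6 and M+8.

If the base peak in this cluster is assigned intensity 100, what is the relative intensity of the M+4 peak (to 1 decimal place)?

(0.768 + 0.232)^4 gives M 0.3479, M+2 0.4204, M+4 0.1905, M+6 0.0384, M+8 0.0029; the largest is M+2.
P(M+2) = C(4,1) × 0.768^3 × 0.232^1 = 4 × 0.45298483 × 0.2320 = 0.420370 (base)
P(M+4) = C(4,2) × 0.768^2 × 0.232^2 = 6 × 0.589824 × 0.053824 = 0.190480
Relative intensity = 0.190480 / 0.420370 × 100 = 45.3

45.3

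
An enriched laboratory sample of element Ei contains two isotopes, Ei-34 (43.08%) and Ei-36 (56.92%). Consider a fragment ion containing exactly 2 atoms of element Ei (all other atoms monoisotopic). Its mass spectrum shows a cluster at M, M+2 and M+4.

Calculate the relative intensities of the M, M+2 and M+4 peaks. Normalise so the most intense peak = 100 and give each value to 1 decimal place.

37.8 : 100.0 : 66.1

Each Ei atom is independently Ei-34 (p = 0.4308) or Ei-36 (q = 0.5692); the cluster is the binomial expansion (p + q)^2.
P(M) = 0.4308^2 = 0.185589
P(M+2) = 2 × 0.4308^1 × 0.5692^1 = 0.490423
P(M+4) = 0.5692^2 = 0.323989
The M+2 peak is largest (0.490423); scaling to 100 gives 37.8 : 100.0 : 66.1.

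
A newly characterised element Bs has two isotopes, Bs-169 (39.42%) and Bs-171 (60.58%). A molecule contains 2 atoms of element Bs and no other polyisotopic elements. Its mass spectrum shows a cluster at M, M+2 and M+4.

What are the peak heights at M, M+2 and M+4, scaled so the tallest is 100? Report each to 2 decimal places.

32.54 : 100.00 : 76.84

The 2 Bs atoms are independent, so intensities follow the terms of (0.3942 + 0.6058)^2.
P(M) = 0.3942^2 = 0.155394
P(M+2) = 2 × 0.3942^1 × 0.6058^1 = 0.477613
P(M+4) = 0.6058^2 = 0.366994
The M+2 peak is largest (0.477613); scaling to 100 gives 32.54 : 100.00 : 76.84.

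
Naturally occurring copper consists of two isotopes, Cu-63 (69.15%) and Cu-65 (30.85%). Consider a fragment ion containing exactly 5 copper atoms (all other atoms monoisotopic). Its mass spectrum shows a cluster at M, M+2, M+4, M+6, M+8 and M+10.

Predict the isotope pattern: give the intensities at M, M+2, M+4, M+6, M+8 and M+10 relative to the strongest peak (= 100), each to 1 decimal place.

The 5 Cu atoms are independent, so intensities follow the terms of (0.6915 + 0.3085)^5.
P(M) = 0.6915^5 = 0.158111
P(M+2) = 5 × 0.6915^4 × 0.3085^1 = 0.352691
P(M+4) = 10 × 0.6915^3 × 0.3085^2 = 0.314693
P(M+6) = 10 × 0.6915^2 × 0.3085^3 = 0.140394
P(M+8) = 5 × 0.6915^1 × 0.3085^4 = 0.031317
P(M+10) = 0.3085^5 = 0.002794
The M+2 peak is largest (0.352691); scaling to 100 gives 44.8 : 100.0 : 89.2 : 39.8 : 8.9 : 0.8.

44.8 : 100.0 : 89.2 : 39.8 : 8.9 : 0.8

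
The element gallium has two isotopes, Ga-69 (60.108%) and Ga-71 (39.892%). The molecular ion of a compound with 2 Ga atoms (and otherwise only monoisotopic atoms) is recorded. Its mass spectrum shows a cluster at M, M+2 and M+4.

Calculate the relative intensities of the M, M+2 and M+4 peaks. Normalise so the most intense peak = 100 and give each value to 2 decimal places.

The 2 Ga atoms are independent, so intensities follow the terms of (0.60108 + 0.39892)^2.
P(M) = 0.60108^2 = 0.361297
P(M+2) = 2 × 0.60108^1 × 0.39892^1 = 0.479566
P(M+4) = 0.39892^2 = 0.159137
The M+2 peak is largest (0.479566); scaling to 100 gives 75.34 : 100.00 : 33.18.

75.34 : 100.00 : 33.18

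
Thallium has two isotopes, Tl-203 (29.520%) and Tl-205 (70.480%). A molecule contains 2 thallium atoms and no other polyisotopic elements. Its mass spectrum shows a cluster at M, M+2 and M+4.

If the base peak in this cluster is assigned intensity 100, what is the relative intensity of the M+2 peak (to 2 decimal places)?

83.77

(0.29520 + 0.70480)^2 gives M 0.0871, M+2 0.4161, M+4 0.4967; the largest is M+4.
P(M+4) = C(2,2) × 0.29520^0 × 0.70480^2 = 1 × 1.0000 × 0.49674304 = 0.496743 (base)
P(M+2) = C(2,1) × 0.29520^1 × 0.70480^1 = 2 × 0.2952 × 0.7048 = 0.416114
Relative intensity = 0.416114 / 0.496743 × 100 = 83.77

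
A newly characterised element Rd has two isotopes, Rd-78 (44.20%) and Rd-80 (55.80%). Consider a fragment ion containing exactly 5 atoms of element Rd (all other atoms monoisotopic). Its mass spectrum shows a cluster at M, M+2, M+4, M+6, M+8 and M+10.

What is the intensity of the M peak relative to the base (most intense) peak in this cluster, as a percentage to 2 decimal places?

4.97%

Term probabilities: M 0.0169, M+2 0.1065, M+4 0.2689, M+6 0.3394, M+8 0.2143, M+10 0.0541. Base peak = M+6.
P(M+6) = C(5,3) × 0.4420^2 × 0.5580^3 = 10 × 0.195364 × 0.17374111 = 0.339428 (base)
P(M) = C(5,0) × 0.4420^5 × 0.5580^0 = 1 × 0.01686985 × 1.0000 = 0.016870
Relative intensity = 0.016870 / 0.339428 × 100 = 4.97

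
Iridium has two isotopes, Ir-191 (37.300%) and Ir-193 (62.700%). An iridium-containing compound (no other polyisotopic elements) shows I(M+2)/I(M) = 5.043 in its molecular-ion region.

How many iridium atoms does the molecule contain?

For n independent Ir atoms, I(M+2)/I(M) = n · (abundance Ir-193) / (abundance Ir-191) = n · 0.62700/0.37300.
n = 5.043 × 0.37300/0.62700 = 3.00 ≈ 3

3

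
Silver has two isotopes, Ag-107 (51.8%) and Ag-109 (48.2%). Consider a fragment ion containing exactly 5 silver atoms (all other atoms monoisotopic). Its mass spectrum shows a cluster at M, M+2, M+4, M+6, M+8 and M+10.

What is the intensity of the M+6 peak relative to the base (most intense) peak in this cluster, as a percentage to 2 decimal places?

93.05%

Binomial terms of (0.518 + 0.482)^5: M 0.0373, M+2 0.1735, M+4 0.3229, M+6 0.3005, M+8 0.1398, M+10 0.0260 → M+4 is the base peak.
P(M+4) = C(5,2) × 0.518^3 × 0.482^2 = 10 × 0.13899183 × 0.232324 = 0.322911 (base)
P(M+6) = C(5,3) × 0.518^2 × 0.482^3 = 10 × 0.268324 × 0.11198017 = 0.300470
Relative intensity = 0.300470 / 0.322911 × 100 = 93.05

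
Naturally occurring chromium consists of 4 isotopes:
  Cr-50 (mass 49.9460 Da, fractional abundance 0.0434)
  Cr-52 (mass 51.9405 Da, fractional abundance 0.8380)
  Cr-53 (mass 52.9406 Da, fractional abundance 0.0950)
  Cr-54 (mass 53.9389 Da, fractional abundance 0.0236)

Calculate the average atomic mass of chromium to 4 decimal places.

Ar = Σ fᵢ·mᵢ = 0.0434 × 49.9460 + 0.8380 × 51.9405 + 0.0950 × 52.9406 + 0.0236 × 53.9389
= 2.16766 + 43.52614 + 5.02936 + 1.27296 = 51.99612 Da

51.9961 Da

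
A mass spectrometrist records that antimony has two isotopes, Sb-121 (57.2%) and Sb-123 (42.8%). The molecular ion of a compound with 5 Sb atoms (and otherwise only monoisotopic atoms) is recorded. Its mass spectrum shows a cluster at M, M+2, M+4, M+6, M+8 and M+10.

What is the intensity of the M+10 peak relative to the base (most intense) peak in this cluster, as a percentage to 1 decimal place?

Term probabilities: M 0.0612, M+2 0.2291, M+4 0.3428, M+6 0.2565, M+8 0.0960, M+10 0.0144. Base peak = M+4.
P(M+4) = C(5,2) × 0.572^3 × 0.428^2 = 10 × 0.18714925 × 0.183184 = 0.342827 (base)
P(M+10) = C(5,5) × 0.572^0 × 0.428^5 = 1 × 1.0000 × 0.01436213 = 0.014362
Relative intensity = 0.014362 / 0.342827 × 100 = 4.2

4.2%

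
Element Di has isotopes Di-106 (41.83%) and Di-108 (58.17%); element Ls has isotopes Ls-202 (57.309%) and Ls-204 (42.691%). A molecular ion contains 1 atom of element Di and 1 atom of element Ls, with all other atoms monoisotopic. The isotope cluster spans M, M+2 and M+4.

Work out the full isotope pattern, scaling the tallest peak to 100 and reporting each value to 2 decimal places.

Element Di pattern (n=1): 0.4183 : 0.5817
Element Ls pattern (n=1): 0.57309 : 0.42691
Convolve the two distributions (both contribute in 2-u steps):
  M: 0.4183×0.57309 = 0.239724
  M+2: 0.4183×0.42691 + 0.5817×0.57309 = 0.511943
  M+4: 0.5817×0.42691 = 0.248334
Scale to base peak (0.511943) = 100: 46.83 : 100.00 : 48.51

46.83 : 100.00 : 48.51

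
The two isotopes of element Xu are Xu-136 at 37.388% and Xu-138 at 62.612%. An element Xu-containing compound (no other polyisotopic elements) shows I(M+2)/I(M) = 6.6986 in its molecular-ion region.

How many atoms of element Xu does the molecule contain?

4

The M+2/M ratio from n Xu atoms is n · q/p = n · 0.62612/0.37388.
n = 6.6986 × 0.37388/0.62612 = 4.00 ≈ 4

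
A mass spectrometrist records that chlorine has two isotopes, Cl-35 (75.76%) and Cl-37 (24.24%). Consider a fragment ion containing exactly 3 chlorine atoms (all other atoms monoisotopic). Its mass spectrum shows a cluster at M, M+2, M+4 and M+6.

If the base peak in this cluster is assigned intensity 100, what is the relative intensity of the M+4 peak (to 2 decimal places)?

Term probabilities: M 0.4348, M+2 0.4174, M+4 0.1335, M+6 0.0142. Base peak = M.
P(M) = C(3,0) × 0.7576^3 × 0.2424^0 = 1 × 0.4348304 × 1.0000 = 0.434830 (base)
P(M+4) = C(3,2) × 0.7576^1 × 0.2424^2 = 3 × 0.7576 × 0.05875776 = 0.133545
Relative intensity = 0.133545 / 0.434830 × 100 = 30.71

30.71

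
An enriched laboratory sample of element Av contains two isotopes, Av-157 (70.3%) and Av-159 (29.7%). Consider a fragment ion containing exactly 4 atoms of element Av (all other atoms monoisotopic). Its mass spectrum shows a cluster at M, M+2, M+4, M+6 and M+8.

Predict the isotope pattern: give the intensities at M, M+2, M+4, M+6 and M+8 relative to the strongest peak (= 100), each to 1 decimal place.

59.2 : 100.0 : 63.4 : 17.8 : 1.9

Expanding (0.703 + 0.297)^4:
P(M) = 0.703^4 = 0.244243
P(M+2) = 4 × 0.703^3 × 0.297^1 = 0.412746
P(M+4) = 6 × 0.703^2 × 0.297^2 = 0.261562
P(M+6) = 4 × 0.703^1 × 0.297^3 = 0.073669
P(M+8) = 0.297^4 = 0.007781
The M+2 peak is largest (0.412746); scaling to 100 gives 59.2 : 100.0 : 63.4 : 17.8 : 1.9.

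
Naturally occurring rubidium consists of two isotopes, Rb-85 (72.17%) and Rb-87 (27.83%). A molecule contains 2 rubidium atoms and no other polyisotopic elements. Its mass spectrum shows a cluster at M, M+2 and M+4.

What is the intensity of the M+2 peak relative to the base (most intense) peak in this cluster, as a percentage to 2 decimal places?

77.12%

(0.7217 + 0.2783)^2 gives M 0.5209, M+2 0.4017, M+4 0.0775; the largest is M.
P(M) = C(2,0) × 0.7217^2 × 0.2783^0 = 1 × 0.52085089 × 1.0000 = 0.520851 (base)
P(M+2) = C(2,1) × 0.7217^1 × 0.2783^1 = 2 × 0.7217 × 0.2783 = 0.401698
Relative intensity = 0.401698 / 0.520851 × 100 = 77.12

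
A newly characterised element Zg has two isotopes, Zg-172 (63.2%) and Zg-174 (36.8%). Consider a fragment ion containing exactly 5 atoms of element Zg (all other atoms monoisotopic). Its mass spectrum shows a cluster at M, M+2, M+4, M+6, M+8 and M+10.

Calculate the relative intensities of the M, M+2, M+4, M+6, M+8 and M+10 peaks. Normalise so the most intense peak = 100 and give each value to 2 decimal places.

29.49 : 85.87 : 100.00 : 58.23 : 16.95 : 1.97

The 5 Zg atoms are independent, so intensities follow the terms of (0.632 + 0.368)^5.
P(M) = 0.632^5 = 0.100829
P(M+2) = 5 × 0.632^4 × 0.368^1 = 0.293553
P(M+4) = 10 × 0.632^3 × 0.368^2 = 0.341859
P(M+6) = 10 × 0.632^2 × 0.368^3 = 0.199057
P(M+8) = 5 × 0.632^1 × 0.368^4 = 0.057953
P(M+10) = 0.368^5 = 0.006749
The M+4 peak is largest (0.341859); scaling to 100 gives 29.49 : 85.87 : 100.00 : 58.23 : 16.95 : 1.97.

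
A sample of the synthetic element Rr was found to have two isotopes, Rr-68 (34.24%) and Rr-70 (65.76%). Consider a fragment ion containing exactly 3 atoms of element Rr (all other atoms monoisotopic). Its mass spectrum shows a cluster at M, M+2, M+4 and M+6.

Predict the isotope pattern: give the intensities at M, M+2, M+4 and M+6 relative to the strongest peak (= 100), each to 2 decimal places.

Expanding (0.3424 + 0.6576)^3:
P(M) = 0.3424^3 = 0.040142
P(M+2) = 3 × 0.3424^2 × 0.6576^1 = 0.231287
P(M+4) = 3 × 0.3424^1 × 0.6576^2 = 0.444200
P(M+6) = 0.6576^3 = 0.284371
The M+4 peak is largest (0.444200); scaling to 100 gives 9.04 : 52.07 : 100.00 : 64.02.

9.04 : 52.07 : 100.00 : 64.02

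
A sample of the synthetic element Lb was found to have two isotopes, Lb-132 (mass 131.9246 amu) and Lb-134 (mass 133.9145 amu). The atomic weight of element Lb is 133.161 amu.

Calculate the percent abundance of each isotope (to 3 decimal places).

Lb-132: 37.866%, Lb-134: 62.134%

With x = fraction of Lb-132 (so Lb-134 is 1 − x):
131.9246·x + 133.9145·(1 − x) = 133.161
(131.9246 − 133.9145)·x = 133.161 − 133.9145
x = -0.7535 / -1.9899 = 0.37866 → 37.866% Lb-132, 62.134% Lb-134.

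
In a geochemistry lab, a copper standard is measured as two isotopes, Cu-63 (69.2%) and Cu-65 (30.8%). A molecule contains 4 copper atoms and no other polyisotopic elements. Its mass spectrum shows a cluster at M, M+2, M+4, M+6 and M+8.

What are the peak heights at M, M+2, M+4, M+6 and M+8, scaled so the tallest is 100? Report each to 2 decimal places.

56.17 : 100.00 : 66.76 : 19.81 : 2.20

Each Cu atom is independently Cu-63 (p = 0.692) or Cu-65 (q = 0.308); the cluster is the binomial expansion (p + q)^4.
P(M) = 0.692^4 = 0.229311
P(M+2) = 4 × 0.692^3 × 0.308^1 = 0.408253
P(M+4) = 6 × 0.692^2 × 0.308^2 = 0.272562
P(M+6) = 4 × 0.692^1 × 0.308^3 = 0.080876
P(M+8) = 0.308^4 = 0.008999
The M+2 peak is largest (0.408253); scaling to 100 gives 56.17 : 100.00 : 66.76 : 19.81 : 2.20.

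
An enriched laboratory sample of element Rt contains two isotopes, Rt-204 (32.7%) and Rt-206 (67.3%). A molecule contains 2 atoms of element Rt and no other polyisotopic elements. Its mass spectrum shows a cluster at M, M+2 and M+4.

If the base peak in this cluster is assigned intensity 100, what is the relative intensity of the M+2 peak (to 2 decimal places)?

Term probabilities: M 0.1069, M+2 0.4401, M+4 0.4529. Base peak = M+4.
P(M+4) = C(2,2) × 0.327^0 × 0.673^2 = 1 × 1.0000 × 0.452929 = 0.452929 (base)
P(M+2) = C(2,1) × 0.327^1 × 0.673^1 = 2 × 0.3270 × 0.6730 = 0.440142
Relative intensity = 0.440142 / 0.452929 × 100 = 97.18

97.18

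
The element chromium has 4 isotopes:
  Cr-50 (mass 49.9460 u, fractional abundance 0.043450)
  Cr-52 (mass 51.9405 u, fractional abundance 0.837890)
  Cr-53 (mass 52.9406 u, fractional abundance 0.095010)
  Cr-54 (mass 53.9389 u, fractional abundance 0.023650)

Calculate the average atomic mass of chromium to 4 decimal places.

51.9961 u

Average mass = Σ (abundance × isotope mass) = 0.043450 × 49.9460 + 0.837890 × 51.9405 + 0.095010 × 52.9406 + 0.023650 × 53.9389
= 2.17015 + 43.52043 + 5.02989 + 1.27565 = 51.99612 u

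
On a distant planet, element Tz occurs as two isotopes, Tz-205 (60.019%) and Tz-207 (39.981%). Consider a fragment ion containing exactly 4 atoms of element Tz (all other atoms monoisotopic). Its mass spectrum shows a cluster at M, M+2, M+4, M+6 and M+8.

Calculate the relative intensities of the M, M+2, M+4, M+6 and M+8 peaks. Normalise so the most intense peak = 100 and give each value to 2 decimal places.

37.53 : 100.00 : 99.92 : 44.37 : 7.39

The 4 Tz atoms are independent, so intensities follow the terms of (0.60019 + 0.39981)^4.
P(M) = 0.60019^4 = 0.129764
P(M+2) = 4 × 0.60019^3 × 0.39981^1 = 0.345764
P(M+4) = 6 × 0.60019^2 × 0.39981^2 = 0.345490
P(M+6) = 4 × 0.60019^1 × 0.39981^3 = 0.153430
P(M+8) = 0.39981^4 = 0.025551
The M+2 peak is largest (0.345764); scaling to 100 gives 37.53 : 100.00 : 99.92 : 44.37 : 7.39.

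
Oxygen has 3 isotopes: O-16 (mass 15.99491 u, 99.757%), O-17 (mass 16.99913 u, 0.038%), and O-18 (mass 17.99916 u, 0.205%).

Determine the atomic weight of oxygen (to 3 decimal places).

Average mass = Σ (abundance × isotope mass) = 0.99757 × 15.99491 + 0.00038 × 16.99913 + 0.00205 × 17.99916
= 15.956042 + 0.006460 + 0.036898 = 15.999400 u

15.999 u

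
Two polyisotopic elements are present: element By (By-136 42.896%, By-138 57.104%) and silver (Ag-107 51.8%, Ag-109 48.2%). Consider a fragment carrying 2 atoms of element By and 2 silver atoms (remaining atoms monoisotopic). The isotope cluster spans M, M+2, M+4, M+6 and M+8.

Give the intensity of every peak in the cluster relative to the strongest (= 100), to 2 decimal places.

13.17 : 59.58 : 100.00 : 73.80 : 20.21

Element By pattern (n=2): 0.18400668 : 0.48990664 : 0.32608668
Silver pattern (n=2): 0.268324 : 0.499352 : 0.232324
Convolve the two distributions (both contribute in 2-u steps):
  M: 0.18400668×0.268324 = 0.049373
  M+2: 0.18400668×0.499352 + 0.48990664×0.268324 = 0.223338
  M+4: 0.18400668×0.232324 + 0.48990664×0.499352 + 0.32608668×0.268324 = 0.374882
  M+6: 0.48990664×0.232324 + 0.32608668×0.499352 = 0.276649
  M+8: 0.32608668×0.232324 = 0.075758
Scale to base peak (0.374882) = 100: 13.17 : 59.58 : 100.00 : 73.80 : 20.21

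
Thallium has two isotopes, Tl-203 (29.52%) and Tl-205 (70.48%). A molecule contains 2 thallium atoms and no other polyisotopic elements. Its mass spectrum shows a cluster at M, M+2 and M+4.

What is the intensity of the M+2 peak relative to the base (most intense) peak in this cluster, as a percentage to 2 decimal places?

83.77%

Binomial terms of (0.2952 + 0.7048)^2: M 0.0871, M+2 0.4161, M+4 0.4967 → M+4 is the base peak.
P(M+4) = C(2,2) × 0.2952^0 × 0.7048^2 = 1 × 1.0000 × 0.49674304 = 0.496743 (base)
P(M+2) = C(2,1) × 0.2952^1 × 0.7048^1 = 2 × 0.2952 × 0.7048 = 0.416114
Relative intensity = 0.416114 / 0.496743 × 100 = 83.77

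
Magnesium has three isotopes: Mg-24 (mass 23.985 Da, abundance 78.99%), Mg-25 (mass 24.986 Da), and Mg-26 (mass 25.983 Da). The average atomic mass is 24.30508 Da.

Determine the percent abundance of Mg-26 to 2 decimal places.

The remaining 21.01% is split between Mg-25 (fraction x) and Mg-26 (fraction 0.2101 − x).
Substituting: 24.986x + 25.983(0.2101 − x) = 5.3593285
(24.986 − 25.983)x = -0.0996998  ⇒  x = 0.10000, y = 0.11010
Mg-25: 10.00%, Mg-26: 11.01%.

11.01%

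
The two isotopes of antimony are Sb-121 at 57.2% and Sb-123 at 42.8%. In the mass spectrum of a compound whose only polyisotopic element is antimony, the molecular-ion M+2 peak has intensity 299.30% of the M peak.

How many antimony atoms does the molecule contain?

With n Sb atoms, P(M+2)/P(M) = C(n,1)·p^(n−1)q / p^n = n·q/p = n · 0.428/0.572.
n = 2.9930 × 0.572/0.428 = 4.00 ≈ 4

4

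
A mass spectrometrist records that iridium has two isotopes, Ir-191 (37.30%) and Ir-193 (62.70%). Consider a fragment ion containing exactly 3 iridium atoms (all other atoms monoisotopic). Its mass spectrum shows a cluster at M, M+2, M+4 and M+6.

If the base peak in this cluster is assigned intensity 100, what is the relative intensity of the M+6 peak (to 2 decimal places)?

56.03

Term probabilities: M 0.0519, M+2 0.2617, M+4 0.4399, M+6 0.2465. Base peak = M+4.
P(M+4) = C(3,2) × 0.3730^1 × 0.6270^2 = 3 × 0.3730 × 0.393129 = 0.439911 (base)
P(M+6) = C(3,3) × 0.3730^0 × 0.6270^3 = 1 × 1.0000 × 0.24649188 = 0.246492
Relative intensity = 0.246492 / 0.439911 × 100 = 56.03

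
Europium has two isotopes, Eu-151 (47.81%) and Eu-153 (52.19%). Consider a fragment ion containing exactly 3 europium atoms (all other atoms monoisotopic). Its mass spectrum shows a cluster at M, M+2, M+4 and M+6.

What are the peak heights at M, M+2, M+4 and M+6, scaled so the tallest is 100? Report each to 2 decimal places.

Expanding (0.4781 + 0.5219)^3:
P(M) = 0.4781^3 = 0.109284
P(M+2) = 3 × 0.4781^2 × 0.5219^1 = 0.357887
P(M+4) = 3 × 0.4781^1 × 0.5219^2 = 0.390674
P(M+6) = 0.5219^3 = 0.142155
The M+4 peak is largest (0.390674); scaling to 100 gives 27.97 : 91.61 : 100.00 : 36.39.

27.97 : 91.61 : 100.00 : 36.39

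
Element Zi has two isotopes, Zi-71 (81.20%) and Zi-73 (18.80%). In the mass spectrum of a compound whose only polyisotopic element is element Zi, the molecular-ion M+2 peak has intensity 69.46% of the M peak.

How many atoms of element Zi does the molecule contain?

3

With n Zi atoms, P(M+2)/P(M) = C(n,1)·p^(n−1)q / p^n = n·q/p = n · 0.1880/0.8120.
n = 0.6946 × 0.8120/0.1880 = 3.00 ≈ 3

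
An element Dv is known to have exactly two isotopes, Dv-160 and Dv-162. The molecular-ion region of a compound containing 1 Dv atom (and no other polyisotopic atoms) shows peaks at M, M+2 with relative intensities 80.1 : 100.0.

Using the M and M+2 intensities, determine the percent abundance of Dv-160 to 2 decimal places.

If p is the fraction of Dv that is Dv-160, then I(M+2)/I(M) = [C(1,1)·p^0·(1−p)] / p^1 = 1·(1−p)/p = 100.0/80.1 = 1.2484
(1−p)/p = 1.2484/1 = 1.2484  ⇒  p = 1/(1 + 1.2484) = 0.4448
Dv-160: 44.48%, Dv-162: 55.52%.

44.48%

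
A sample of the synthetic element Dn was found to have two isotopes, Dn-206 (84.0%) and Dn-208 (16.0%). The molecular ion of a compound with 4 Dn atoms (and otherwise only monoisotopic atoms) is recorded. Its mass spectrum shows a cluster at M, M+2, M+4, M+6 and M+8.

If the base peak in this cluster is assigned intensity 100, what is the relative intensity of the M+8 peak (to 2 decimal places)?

0.13

(0.840 + 0.160)^4 gives M 0.4979, M+2 0.3793, M+4 0.1084, M+6 0.0138, M+8 0.0007; the largest is M.
P(M) = C(4,0) × 0.840^4 × 0.160^0 = 1 × 0.49787136 × 1.0000 = 0.497871 (base)
P(M+8) = C(4,4) × 0.840^0 × 0.160^4 = 1 × 1.0000 × 0.00065536 = 0.000655
Relative intensity = 0.000655 / 0.497871 × 100 = 0.13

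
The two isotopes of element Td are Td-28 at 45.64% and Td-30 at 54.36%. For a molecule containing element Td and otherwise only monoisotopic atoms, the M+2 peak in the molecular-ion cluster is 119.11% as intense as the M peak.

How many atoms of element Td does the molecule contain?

For n independent Td atoms, I(M+2)/I(M) = n · (abundance Td-30) / (abundance Td-28) = n · 0.5436/0.4564.
n = 1.1911 × 0.4564/0.5436 = 1.00 ≈ 1

1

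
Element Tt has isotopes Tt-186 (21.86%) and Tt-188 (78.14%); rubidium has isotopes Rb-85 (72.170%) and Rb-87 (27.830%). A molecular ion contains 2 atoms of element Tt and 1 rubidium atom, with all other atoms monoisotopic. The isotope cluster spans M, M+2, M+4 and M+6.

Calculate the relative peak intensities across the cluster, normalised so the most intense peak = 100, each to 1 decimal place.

Element Tt pattern (n=2): 0.04778596 : 0.34162808 : 0.61058596
Rubidium pattern (n=1): 0.7217 : 0.2783
Convolve the two distributions (both contribute in 2-u steps):
  M: 0.04778596×0.7217 = 0.034487
  M+2: 0.04778596×0.2783 + 0.34162808×0.7217 = 0.259852
  M+4: 0.34162808×0.2783 + 0.61058596×0.7217 = 0.535735
  M+6: 0.61058596×0.2783 = 0.169926
Scale to base peak (0.535735) = 100: 6.4 : 48.5 : 100.0 : 31.7

6.4 : 48.5 : 100.0 : 31.7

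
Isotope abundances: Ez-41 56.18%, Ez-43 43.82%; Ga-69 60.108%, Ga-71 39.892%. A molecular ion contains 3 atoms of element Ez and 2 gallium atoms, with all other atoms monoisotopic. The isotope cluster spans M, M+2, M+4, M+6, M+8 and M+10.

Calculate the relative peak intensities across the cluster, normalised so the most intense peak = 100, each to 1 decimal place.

Element Ez pattern (n=3): 0.17731489 : 0.41491305 : 0.32362923 : 0.08414283
Gallium pattern (n=2): 0.36129717 : 0.47956567 : 0.15913717
Convolve the two distributions (both contribute in 2-u steps):
  M: 0.17731489×0.36129717 = 0.064063
  M+2: 0.17731489×0.47956567 + 0.41491305×0.36129717 = 0.234941
  M+4: 0.17731489×0.15913717 + 0.41491305×0.47956567 + 0.32362923×0.36129717 = 0.344122
  M+6: 0.41491305×0.15913717 + 0.32362923×0.47956567 + 0.08414283×0.36129717 = 0.251630
  M+8: 0.32362923×0.15913717 + 0.08414283×0.47956567 = 0.091853
  M+10: 0.08414283×0.15913717 = 0.013390
Scale to base peak (0.344122) = 100: 18.6 : 68.3 : 100.0 : 73.1 : 26.7 : 3.9

18.6 : 68.3 : 100.0 : 73.1 : 26.7 : 3.9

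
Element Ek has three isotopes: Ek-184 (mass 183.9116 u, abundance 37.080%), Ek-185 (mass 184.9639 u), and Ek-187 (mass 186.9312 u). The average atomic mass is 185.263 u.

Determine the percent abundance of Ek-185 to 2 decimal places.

Let x and y be the fractions of Ek-185 and Ek-187. Then x + y = 1 − 0.37080 = 0.62920 and 184.9639x + 186.9312y = 185.263 − 0.37080×183.9116 = 117.06857872.
Substituting: 184.9639x + 186.9312(0.62920 − x) = 117.06857872
(184.9639 − 186.9312)x = -0.54853232  ⇒  x = 0.27882, y = 0.35038
Ek-185: 27.88%, Ek-187: 35.04%.

27.88%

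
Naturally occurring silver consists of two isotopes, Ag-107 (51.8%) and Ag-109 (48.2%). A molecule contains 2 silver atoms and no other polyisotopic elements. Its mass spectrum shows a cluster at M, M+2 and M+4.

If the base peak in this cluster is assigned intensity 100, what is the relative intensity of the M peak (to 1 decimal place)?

Binomial terms of (0.518 + 0.482)^2: M 0.2683, M+2 0.4994, M+4 0.2323 → M+2 is the base peak.
P(M+2) = C(2,1) × 0.518^1 × 0.482^1 = 2 × 0.5180 × 0.4820 = 0.499352 (base)
P(M) = C(2,0) × 0.518^2 × 0.482^0 = 1 × 0.268324 × 1.0000 = 0.268324
Relative intensity = 0.268324 / 0.499352 × 100 = 53.7

53.7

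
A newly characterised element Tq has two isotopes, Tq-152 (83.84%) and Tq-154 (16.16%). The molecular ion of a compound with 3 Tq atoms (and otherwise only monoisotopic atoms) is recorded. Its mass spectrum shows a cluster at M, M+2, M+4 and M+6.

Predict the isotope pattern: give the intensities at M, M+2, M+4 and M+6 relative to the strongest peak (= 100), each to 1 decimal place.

Each Tq atom is independently Tq-152 (p = 0.8384) or Tq-154 (q = 0.1616); the cluster is the binomial expansion (p + q)^3.
P(M) = 0.8384^3 = 0.589324
P(M+2) = 3 × 0.8384^2 × 0.1616^1 = 0.340773
P(M+4) = 3 × 0.8384^1 × 0.1616^2 = 0.065683
P(M+6) = 0.1616^3 = 0.004220
The M peak is largest (0.589324); scaling to 100 gives 100.0 : 57.8 : 11.1 : 0.7.

100.0 : 57.8 : 11.1 : 0.7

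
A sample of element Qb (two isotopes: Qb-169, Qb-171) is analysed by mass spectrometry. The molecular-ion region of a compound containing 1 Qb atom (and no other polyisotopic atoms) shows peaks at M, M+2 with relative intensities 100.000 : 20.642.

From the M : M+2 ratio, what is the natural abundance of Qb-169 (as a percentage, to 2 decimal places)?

If p is the fraction of Qb that is Qb-169, then I(M+2)/I(M) = [C(1,1)·p^0·(1−p)] / p^1 = 1·(1−p)/p = 20.642/100.000 = 0.2064
(1−p)/p = 0.2064/1 = 0.2064  ⇒  p = 1/(1 + 0.2064) = 0.8289
Qb-169: 82.89%, Qb-171: 17.11%.

82.89%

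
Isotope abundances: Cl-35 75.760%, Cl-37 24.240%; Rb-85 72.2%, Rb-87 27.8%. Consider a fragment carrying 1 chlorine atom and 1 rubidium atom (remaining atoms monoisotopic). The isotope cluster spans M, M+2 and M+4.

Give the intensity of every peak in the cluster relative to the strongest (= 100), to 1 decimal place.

100.0 : 70.5 : 12.3

Chlorine pattern (n=1): 0.7576 : 0.2424
Rubidium pattern (n=1): 0.7220 : 0.2780
Convolve the two distributions (both contribute in 2-u steps):
  M: 0.7576×0.7220 = 0.546987
  M+2: 0.7576×0.2780 + 0.2424×0.7220 = 0.385626
  M+4: 0.2424×0.2780 = 0.067387
Scale to base peak (0.546987) = 100: 100.0 : 70.5 : 12.3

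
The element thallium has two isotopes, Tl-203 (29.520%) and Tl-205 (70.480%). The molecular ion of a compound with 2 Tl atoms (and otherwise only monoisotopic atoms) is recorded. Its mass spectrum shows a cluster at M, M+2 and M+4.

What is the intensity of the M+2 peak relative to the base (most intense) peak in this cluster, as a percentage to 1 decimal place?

83.8%

Binomial terms of (0.29520 + 0.70480)^2: M 0.0871, M+2 0.4161, M+4 0.4967 → M+4 is the base peak.
P(M+4) = C(2,2) × 0.29520^0 × 0.70480^2 = 1 × 1.0000 × 0.49674304 = 0.496743 (base)
P(M+2) = C(2,1) × 0.29520^1 × 0.70480^1 = 2 × 0.2952 × 0.7048 = 0.416114
Relative intensity = 0.416114 / 0.496743 × 100 = 83.8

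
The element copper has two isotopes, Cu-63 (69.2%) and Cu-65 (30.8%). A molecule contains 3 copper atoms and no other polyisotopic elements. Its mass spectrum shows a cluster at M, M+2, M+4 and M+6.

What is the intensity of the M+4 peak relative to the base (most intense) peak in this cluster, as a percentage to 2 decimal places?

44.51%

Term probabilities: M 0.3314, M+2 0.4425, M+4 0.1969, M+6 0.0292. Base peak = M+2.
P(M+2) = C(3,1) × 0.692^2 × 0.308^1 = 3 × 0.478864 × 0.3080 = 0.442470 (base)
P(M+4) = C(3,2) × 0.692^1 × 0.308^2 = 3 × 0.6920 × 0.094864 = 0.196938
Relative intensity = 0.196938 / 0.442470 × 100 = 44.51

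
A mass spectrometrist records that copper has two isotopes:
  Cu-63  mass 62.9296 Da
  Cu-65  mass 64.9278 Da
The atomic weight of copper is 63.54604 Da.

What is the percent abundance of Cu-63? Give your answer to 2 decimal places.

Let x be the fractional abundance of Cu-63; then Cu-65 has abundance 1 − x.
62.9296·x + 64.9278·(1 − x) = 63.54604
(62.9296 − 64.9278)·x = 63.54604 − 64.9278
x = -1.38176 / -1.9982 = 0.69150 → 69.15% Cu-63, 30.85% Cu-65.

69.15%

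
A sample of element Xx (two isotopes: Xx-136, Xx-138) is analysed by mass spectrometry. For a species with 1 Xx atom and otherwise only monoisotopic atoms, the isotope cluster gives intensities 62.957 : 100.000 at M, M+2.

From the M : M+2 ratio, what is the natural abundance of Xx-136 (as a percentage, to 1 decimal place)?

Let p = fractional abundance of Xx-136. I(M+2)/I(M) = [C(1,1)·p^0·(1−p)] / p^1 = 1·(1−p)/p = 100.000/62.957 = 1.5884
(1−p)/p = 1.5884/1 = 1.5884  ⇒  p = 1/(1 + 1.5884) = 0.3863
Xx-136: 38.6%, Xx-138: 61.4%.

38.6%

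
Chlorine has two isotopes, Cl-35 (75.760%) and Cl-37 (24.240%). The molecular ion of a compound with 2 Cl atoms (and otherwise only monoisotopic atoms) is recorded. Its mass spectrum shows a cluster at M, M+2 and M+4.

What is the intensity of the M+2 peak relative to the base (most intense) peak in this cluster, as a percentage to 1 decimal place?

64.0%

Term probabilities: M 0.5740, M+2 0.3673, M+4 0.0588. Base peak = M.
P(M) = C(2,0) × 0.75760^2 × 0.24240^0 = 1 × 0.57395776 × 1.0000 = 0.573958 (base)
P(M+2) = C(2,1) × 0.75760^1 × 0.24240^1 = 2 × 0.7576 × 0.2424 = 0.367284
Relative intensity = 0.367284 / 0.573958 × 100 = 64.0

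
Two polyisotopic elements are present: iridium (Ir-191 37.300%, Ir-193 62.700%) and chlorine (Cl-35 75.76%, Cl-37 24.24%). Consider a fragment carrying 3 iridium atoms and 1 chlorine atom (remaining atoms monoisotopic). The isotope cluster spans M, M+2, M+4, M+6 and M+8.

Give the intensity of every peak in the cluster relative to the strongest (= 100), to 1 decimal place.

Iridium pattern (n=3): 0.05189512 : 0.26170165 : 0.43991135 : 0.24649188
Chlorine pattern (n=1): 0.7576 : 0.2424
Convolve the two distributions (both contribute in 2-u steps):
  M: 0.05189512×0.7576 = 0.039316
  M+2: 0.05189512×0.2424 + 0.26170165×0.7576 = 0.210845
  M+4: 0.26170165×0.2424 + 0.43991135×0.7576 = 0.396713
  M+6: 0.43991135×0.2424 + 0.24649188×0.7576 = 0.293377
  M+8: 0.24649188×0.2424 = 0.059750
Scale to base peak (0.396713) = 100: 9.9 : 53.1 : 100.0 : 74.0 : 15.1

9.9 : 53.1 : 100.0 : 74.0 : 15.1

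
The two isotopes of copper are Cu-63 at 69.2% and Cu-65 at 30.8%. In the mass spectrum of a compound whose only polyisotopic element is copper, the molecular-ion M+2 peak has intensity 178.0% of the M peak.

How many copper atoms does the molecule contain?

With n Cu atoms, P(M+2)/P(M) = C(n,1)·p^(n−1)q / p^n = n·q/p = n · 0.308/0.692.
n = 1.780 × 0.692/0.308 = 4.00 ≈ 4

4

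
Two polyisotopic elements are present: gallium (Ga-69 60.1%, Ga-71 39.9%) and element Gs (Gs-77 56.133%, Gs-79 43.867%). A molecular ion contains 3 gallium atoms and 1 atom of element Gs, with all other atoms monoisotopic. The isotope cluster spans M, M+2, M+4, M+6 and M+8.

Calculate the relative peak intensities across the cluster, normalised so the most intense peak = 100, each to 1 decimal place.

Gallium pattern (n=3): 0.2170818 : 0.4323576 : 0.2870394 : 0.0635212
Element Gs pattern (n=1): 0.56133 : 0.43867
Convolve the two distributions (both contribute in 2-u steps):
  M: 0.2170818×0.56133 = 0.121855
  M+2: 0.2170818×0.43867 + 0.4323576×0.56133 = 0.337923
  M+4: 0.4323576×0.43867 + 0.2870394×0.56133 = 0.350786
  M+6: 0.2870394×0.43867 + 0.0635212×0.56133 = 0.161572
  M+8: 0.0635212×0.43867 = 0.027865
Scale to base peak (0.350786) = 100: 34.7 : 96.3 : 100.0 : 46.1 : 7.9

34.7 : 96.3 : 100.0 : 46.1 : 7.9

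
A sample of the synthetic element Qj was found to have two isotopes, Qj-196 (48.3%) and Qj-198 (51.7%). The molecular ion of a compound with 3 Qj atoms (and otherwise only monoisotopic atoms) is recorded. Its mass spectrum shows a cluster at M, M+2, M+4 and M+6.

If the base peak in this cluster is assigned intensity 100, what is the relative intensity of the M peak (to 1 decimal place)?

29.1

(0.483 + 0.517)^3 gives M 0.1127, M+2 0.3618, M+4 0.3873, M+6 0.1382; the largest is M+4.
P(M+4) = C(3,2) × 0.483^1 × 0.517^2 = 3 × 0.4830 × 0.267289 = 0.387302 (base)
P(M) = C(3,0) × 0.483^3 × 0.517^0 = 1 × 0.11267859 × 1.0000 = 0.112679
Relative intensity = 0.112679 / 0.387302 × 100 = 29.1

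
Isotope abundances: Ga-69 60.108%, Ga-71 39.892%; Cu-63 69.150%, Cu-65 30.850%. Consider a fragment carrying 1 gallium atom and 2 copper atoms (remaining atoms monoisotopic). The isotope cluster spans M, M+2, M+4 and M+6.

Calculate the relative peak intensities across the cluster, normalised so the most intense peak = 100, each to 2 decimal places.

64.27 : 100.00 : 50.85 : 8.49

Gallium pattern (n=1): 0.60108 : 0.39892
Copper pattern (n=2): 0.47817225 : 0.4266555 : 0.09517225
Convolve the two distributions (both contribute in 2-u steps):
  M: 0.60108×0.47817225 = 0.287420
  M+2: 0.60108×0.4266555 + 0.39892×0.47817225 = 0.447207
  M+4: 0.60108×0.09517225 + 0.39892×0.4266555 = 0.227408
  M+6: 0.39892×0.09517225 = 0.037966
Scale to base peak (0.447207) = 100: 64.27 : 100.00 : 50.85 : 8.49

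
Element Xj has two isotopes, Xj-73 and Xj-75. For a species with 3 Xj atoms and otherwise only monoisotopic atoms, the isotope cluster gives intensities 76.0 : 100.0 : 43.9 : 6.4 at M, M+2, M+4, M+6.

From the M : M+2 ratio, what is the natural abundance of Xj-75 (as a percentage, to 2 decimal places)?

If p is the fraction of Xj that is Xj-73, then I(M+2)/I(M) = [C(3,1)·p^2·(1−p)] / p^3 = 3·(1−p)/p = 100.0/76.0 = 1.3158
(1−p)/p = 1.3158/3 = 0.4386  ⇒  p = 1/(1 + 0.4386) = 0.6951
Xj-73: 69.51%, Xj-75: 30.49%.

30.49%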